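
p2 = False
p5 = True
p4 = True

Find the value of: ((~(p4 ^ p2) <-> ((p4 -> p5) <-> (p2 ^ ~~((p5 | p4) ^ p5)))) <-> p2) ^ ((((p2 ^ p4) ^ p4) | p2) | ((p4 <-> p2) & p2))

False

p4 ^ p2 = True ^ False = True
~(p4 ^ p2) = ~True = False
p4 -> p5 = True -> True = True
p5 | p4 = True | True = True
(p5 | p4) ^ p5 = True ^ True = False
~((p5 | p4) ^ p5) = ~False = True
~~((p5 | p4) ^ p5) = ~True = False
p2 ^ ~~((p5 | p4) ^ p5) = False ^ False = False
(p4 -> p5) <-> (p2 ^ ~~((p5 | p4) ^ p5)) = True <-> False = False
~(p4 ^ p2) <-> ((p4 -> p5) <-> (p2 ^ ~~((p5 | p4) ^ p5))) = False <-> False = True
(~(p4 ^ p2) <-> ((p4 -> p5) <-> (p2 ^ ~~((p5 | p4) ^ p5)))) <-> p2 = True <-> False = False
p2 ^ p4 = False ^ True = True
(p2 ^ p4) ^ p4 = True ^ True = False
((p2 ^ p4) ^ p4) | p2 = False | False = False
p4 <-> p2 = True <-> False = False
(p4 <-> p2) & p2 = False & False = False
(((p2 ^ p4) ^ p4) | p2) | ((p4 <-> p2) & p2) = False | False = False
((~(p4 ^ p2) <-> ((p4 -> p5) <-> (p2 ^ ~~((p5 | p4) ^ p5)))) <-> p2) ^ ((((p2 ^ p4) ^ p4) | p2) | ((p4 <-> p2) & p2)) = False ^ False = False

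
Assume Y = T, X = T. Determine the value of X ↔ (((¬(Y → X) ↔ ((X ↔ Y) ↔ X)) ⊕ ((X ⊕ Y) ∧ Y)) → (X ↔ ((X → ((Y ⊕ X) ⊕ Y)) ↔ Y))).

T

Y → X = T → T = T
¬(Y → X) = ¬T = F
X ↔ Y = T ↔ T = T
(X ↔ Y) ↔ X = T ↔ T = T
¬(Y → X) ↔ ((X ↔ Y) ↔ X) = F ↔ T = F
X ⊕ Y = T ⊕ T = F
(X ⊕ Y) ∧ Y = F ∧ T = F
(¬(Y → X) ↔ ((X ↔ Y) ↔ X)) ⊕ ((X ⊕ Y) ∧ Y) = F ⊕ F = F
Y ⊕ X = T ⊕ T = F
(Y ⊕ X) ⊕ Y = F ⊕ T = T
X → ((Y ⊕ X) ⊕ Y) = T → T = T
(X → ((Y ⊕ X) ⊕ Y)) ↔ Y = T ↔ T = T
X ↔ ((X → ((Y ⊕ X) ⊕ Y)) ↔ Y) = T ↔ T = T
((¬(Y → X) ↔ ((X ↔ Y) ↔ X)) ⊕ ((X ⊕ Y) ∧ Y)) → (X ↔ ((X → ((Y ⊕ X) ⊕ Y)) ↔ Y)) = F → T = T
X ↔ (((¬(Y → X) ↔ ((X ↔ Y) ↔ X)) ⊕ ((X ⊕ Y) ∧ Y)) → (X ↔ ((X → ((Y ⊕ X) ⊕ Y)) ↔ Y))) = T ↔ T = T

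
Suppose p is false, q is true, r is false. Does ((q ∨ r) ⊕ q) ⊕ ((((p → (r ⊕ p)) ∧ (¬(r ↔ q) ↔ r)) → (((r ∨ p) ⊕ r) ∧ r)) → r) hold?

q ∨ r = True ∨ False = True
(q ∨ r) ⊕ q = True ⊕ True = False
r ⊕ p = False ⊕ False = False
p → (r ⊕ p) = False → False = True
r ↔ q = False ↔ True = False
¬(r ↔ q) = ¬False = True
¬(r ↔ q) ↔ r = True ↔ False = False
(p → (r ⊕ p)) ∧ (¬(r ↔ q) ↔ r) = True ∧ False = False
r ∨ p = False ∨ False = False
(r ∨ p) ⊕ r = False ⊕ False = False
((r ∨ p) ⊕ r) ∧ r = False ∧ False = False
((p → (r ⊕ p)) ∧ (¬(r ↔ q) ↔ r)) → (((r ∨ p) ⊕ r) ∧ r) = False → False = True
(((p → (r ⊕ p)) ∧ (¬(r ↔ q) ↔ r)) → (((r ∨ p) ⊕ r) ∧ r)) → r = True → False = False
((q ∨ r) ⊕ q) ⊕ ((((p → (r ⊕ p)) ∧ (¬(r ↔ q) ↔ r)) → (((r ∨ p) ⊕ r) ∧ r)) → r) = False ⊕ False = False

False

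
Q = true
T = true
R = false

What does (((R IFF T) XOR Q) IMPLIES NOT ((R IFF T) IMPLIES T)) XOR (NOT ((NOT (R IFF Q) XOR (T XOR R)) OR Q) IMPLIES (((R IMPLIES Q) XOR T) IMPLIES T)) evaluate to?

true

R IFF T = false IFF true = false
(R IFF T) XOR Q = false XOR true = true
R IFF T = false IFF true = false
(R IFF T) IMPLIES T = false IMPLIES true = true
NOT ((R IFF T) IMPLIES T) = NOT true = false
((R IFF T) XOR Q) IMPLIES NOT ((R IFF T) IMPLIES T) = true IMPLIES false = false
R IFF Q = false IFF true = false
NOT (R IFF Q) = NOT false = true
T XOR R = true XOR false = true
NOT (R IFF Q) XOR (T XOR R) = true XOR true = false
(NOT (R IFF Q) XOR (T XOR R)) OR Q = false OR true = true
NOT ((NOT (R IFF Q) XOR (T XOR R)) OR Q) = NOT true = false
R IMPLIES Q = false IMPLIES true = true
(R IMPLIES Q) XOR T = true XOR true = false
((R IMPLIES Q) XOR T) IMPLIES T = false IMPLIES true = true
NOT ((NOT (R IFF Q) XOR (T XOR R)) OR Q) IMPLIES (((R IMPLIES Q) XOR T) IMPLIES T) = false IMPLIES true = true
(((R IFF T) XOR Q) IMPLIES NOT ((R IFF T) IMPLIES T)) XOR (NOT ((NOT (R IFF Q) XOR (T XOR R)) OR Q) IMPLIES (((R IMPLIES Q) XOR T) IMPLIES T)) = false XOR true = true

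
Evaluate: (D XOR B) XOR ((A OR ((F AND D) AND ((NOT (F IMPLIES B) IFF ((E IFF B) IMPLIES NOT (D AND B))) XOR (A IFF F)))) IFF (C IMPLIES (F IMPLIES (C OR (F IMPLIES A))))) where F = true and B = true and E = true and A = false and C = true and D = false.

D XOR B = false XOR true = true
F AND D = true AND false = false
F IMPLIES B = true IMPLIES true = true
NOT (F IMPLIES B) = NOT true = false
E IFF B = true IFF true = true
D AND B = false AND true = false
NOT (D AND B) = NOT false = true
(E IFF B) IMPLIES NOT (D AND B) = true IMPLIES true = true
NOT (F IMPLIES B) IFF ((E IFF B) IMPLIES NOT (D AND B)) = false IFF true = false
A IFF F = false IFF true = false
(NOT (F IMPLIES B) IFF ((E IFF B) IMPLIES NOT (D AND B))) XOR (A IFF F) = false XOR false = false
(F AND D) AND ((NOT (F IMPLIES B) IFF ((E IFF B) IMPLIES NOT (D AND B))) XOR (A IFF F)) = false AND false = false
A OR ((F AND D) AND ((NOT (F IMPLIES B) IFF ((E IFF B) IMPLIES NOT (D AND B))) XOR (A IFF F))) = false OR false = false
F IMPLIES A = true IMPLIES false = false
C OR (F IMPLIES A) = true OR false = true
F IMPLIES (C OR (F IMPLIES A)) = true IMPLIES true = true
C IMPLIES (F IMPLIES (C OR (F IMPLIES A))) = true IMPLIES true = true
(A OR ((F AND D) AND ((NOT (F IMPLIES B) IFF ((E IFF B) IMPLIES NOT (D AND B))) XOR (A IFF F)))) IFF (C IMPLIES (F IMPLIES (C OR (F IMPLIES A)))) = false IFF true = false
(D XOR B) XOR ((A OR ((F AND D) AND ((NOT (F IMPLIES B) IFF ((E IFF B) IMPLIES NOT (D AND B))) XOR (A IFF F)))) IFF (C IMPLIES (F IMPLIES (C OR (F IMPLIES A))))) = true XOR false = true

true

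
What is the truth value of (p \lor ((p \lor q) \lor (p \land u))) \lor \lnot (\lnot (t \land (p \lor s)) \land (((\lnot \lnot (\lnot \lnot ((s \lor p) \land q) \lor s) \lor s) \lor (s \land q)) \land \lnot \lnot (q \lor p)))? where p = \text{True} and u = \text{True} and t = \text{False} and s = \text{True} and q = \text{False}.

p \lor q = \text{True} \lor \text{False} = \text{True}
p \land u = \text{True} \land \text{True} = \text{True}
(p \lor q) \lor (p \land u) = \text{True} \lor \text{True} = \text{True}
p \lor ((p \lor q) \lor (p \land u)) = \text{True} \lor \text{True} = \text{True}
p \lor s = \text{True} \lor \text{True} = \text{True}
t \land (p \lor s) = \text{False} \land \text{True} = \text{False}
\lnot (t \land (p \lor s)) = \lnot \text{False} = \text{True}
s \lor p = \text{True} \lor \text{True} = \text{True}
(s \lor p) \land q = \text{True} \land \text{False} = \text{False}
\lnot ((s \lor p) \land q) = \lnot \text{False} = \text{True}
\lnot \lnot ((s \lor p) \land q) = \lnot \text{True} = \text{False}
\lnot \lnot ((s \lor p) \land q) \lor s = \text{False} \lor \text{True} = \text{True}
\lnot (\lnot \lnot ((s \lor p) \land q) \lor s) = \lnot \text{True} = \text{False}
\lnot \lnot (\lnot \lnot ((s \lor p) \land q) \lor s) = \lnot \text{False} = \text{True}
\lnot \lnot (\lnot \lnot ((s \lor p) \land q) \lor s) \lor s = \text{True} \lor \text{True} = \text{True}
s \land q = \text{True} \land \text{False} = \text{False}
(\lnot \lnot (\lnot \lnot ((s \lor p) \land q) \lor s) \lor s) \lor (s \land q) = \text{True} \lor \text{False} = \text{True}
q \lor p = \text{False} \lor \text{True} = \text{True}
\lnot (q \lor p) = \lnot \text{True} = \text{False}
\lnot \lnot (q \lor p) = \lnot \text{False} = \text{True}
((\lnot \lnot (\lnot \lnot ((s \lor p) \land q) \lor s) \lor s) \lor (s \land q)) \land \lnot \lnot (q \lor p) = \text{True} \land \text{True} = \text{True}
\lnot (t \land (p \lor s)) \land (((\lnot \lnot (\lnot \lnot ((s \lor p) \land q) \lor s) \lor s) \lor (s \land q)) \land \lnot \lnot (q \lor p)) = \text{True} \land \text{True} = \text{True}
\lnot (\lnot (t \land (p \lor s)) \land (((\lnot \lnot (\lnot \lnot ((s \lor p) \land q) \lor s) \lor s) \lor (s \land q)) \land \lnot \lnot (q \lor p))) = \lnot \text{True} = \text{False}
(p \lor ((p \lor q) \lor (p \land u))) \lor \lnot (\lnot (t \land (p \lor s)) \land (((\lnot \lnot (\lnot \lnot ((s \lor p) \land q) \lor s) \lor s) \lor (s \land q)) \land \lnot \lnot (q \lor p))) = \text{True} \lor \text{False} = \text{True}

\text{True}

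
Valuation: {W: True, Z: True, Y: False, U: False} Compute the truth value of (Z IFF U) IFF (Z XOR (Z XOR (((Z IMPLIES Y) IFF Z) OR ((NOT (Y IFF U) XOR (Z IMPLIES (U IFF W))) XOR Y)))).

Z IFF U = True IFF False = False
Z IMPLIES Y = True IMPLIES False = False
(Z IMPLIES Y) IFF Z = False IFF True = False
Y IFF U = False IFF False = True
NOT (Y IFF U) = NOT True = False
U IFF W = False IFF True = False
Z IMPLIES (U IFF W) = True IMPLIES False = False
NOT (Y IFF U) XOR (Z IMPLIES (U IFF W)) = False XOR False = False
(NOT (Y IFF U) XOR (Z IMPLIES (U IFF W))) XOR Y = False XOR False = False
((Z IMPLIES Y) IFF Z) OR ((NOT (Y IFF U) XOR (Z IMPLIES (U IFF W))) XOR Y) = False OR False = False
Z XOR (((Z IMPLIES Y) IFF Z) OR ((NOT (Y IFF U) XOR (Z IMPLIES (U IFF W))) XOR Y)) = True XOR False = True
Z XOR (Z XOR (((Z IMPLIES Y) IFF Z) OR ((NOT (Y IFF U) XOR (Z IMPLIES (U IFF W))) XOR Y))) = True XOR True = False
(Z IFF U) IFF (Z XOR (Z XOR (((Z IMPLIES Y) IFF Z) OR ((NOT (Y IFF U) XOR (Z IMPLIES (U IFF W))) XOR Y)))) = False IFF False = True

True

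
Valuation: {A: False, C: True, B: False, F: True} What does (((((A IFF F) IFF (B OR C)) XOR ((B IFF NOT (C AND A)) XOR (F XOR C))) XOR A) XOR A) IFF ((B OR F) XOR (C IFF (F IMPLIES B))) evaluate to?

False

A IFF F = False IFF True = False
B OR C = False OR True = True
(A IFF F) IFF (B OR C) = False IFF True = False
C AND A = True AND False = False
NOT (C AND A) = NOT False = True
B IFF NOT (C AND A) = False IFF True = False
F XOR C = True XOR True = False
(B IFF NOT (C AND A)) XOR (F XOR C) = False XOR False = False
((A IFF F) IFF (B OR C)) XOR ((B IFF NOT (C AND A)) XOR (F XOR C)) = False XOR False = False
(((A IFF F) IFF (B OR C)) XOR ((B IFF NOT (C AND A)) XOR (F XOR C))) XOR A = False XOR False = False
((((A IFF F) IFF (B OR C)) XOR ((B IFF NOT (C AND A)) XOR (F XOR C))) XOR A) XOR A = False XOR False = False
B OR F = False OR True = True
F IMPLIES B = True IMPLIES False = False
C IFF (F IMPLIES B) = True IFF False = False
(B OR F) XOR (C IFF (F IMPLIES B)) = True XOR False = True
(((((A IFF F) IFF (B OR C)) XOR ((B IFF NOT (C AND A)) XOR (F XOR C))) XOR A) XOR A) IFF ((B OR F) XOR (C IFF (F IMPLIES B))) = False IFF True = False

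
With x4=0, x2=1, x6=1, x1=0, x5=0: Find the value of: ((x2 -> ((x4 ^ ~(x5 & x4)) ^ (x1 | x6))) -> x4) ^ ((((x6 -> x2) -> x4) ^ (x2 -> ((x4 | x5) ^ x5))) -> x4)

x5 & x4 = 0 & 0 = 0
~(x5 & x4) = ~0 = 1
x4 ^ ~(x5 & x4) = 0 ^ 1 = 1
x1 | x6 = 0 | 1 = 1
(x4 ^ ~(x5 & x4)) ^ (x1 | x6) = 1 ^ 1 = 0
x2 -> ((x4 ^ ~(x5 & x4)) ^ (x1 | x6)) = 1 -> 0 = 0
(x2 -> ((x4 ^ ~(x5 & x4)) ^ (x1 | x6))) -> x4 = 0 -> 0 = 1
x6 -> x2 = 1 -> 1 = 1
(x6 -> x2) -> x4 = 1 -> 0 = 0
x4 | x5 = 0 | 0 = 0
(x4 | x5) ^ x5 = 0 ^ 0 = 0
x2 -> ((x4 | x5) ^ x5) = 1 -> 0 = 0
((x6 -> x2) -> x4) ^ (x2 -> ((x4 | x5) ^ x5)) = 0 ^ 0 = 0
(((x6 -> x2) -> x4) ^ (x2 -> ((x4 | x5) ^ x5))) -> x4 = 0 -> 0 = 1
((x2 -> ((x4 ^ ~(x5 & x4)) ^ (x1 | x6))) -> x4) ^ ((((x6 -> x2) -> x4) ^ (x2 -> ((x4 | x5) ^ x5))) -> x4) = 1 ^ 1 = 0

0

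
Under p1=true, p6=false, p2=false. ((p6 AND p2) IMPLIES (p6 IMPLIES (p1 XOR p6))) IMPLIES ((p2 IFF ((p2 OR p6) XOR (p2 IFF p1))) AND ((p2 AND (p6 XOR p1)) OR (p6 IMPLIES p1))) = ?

true

Substituting p1=true, p6=false, p2=false:
p6 AND p2 = false AND false = false
p1 XOR p6 = true XOR false = true
p6 IMPLIES (p1 XOR p6) = false IMPLIES true = true
(p6 AND p2) IMPLIES (p6 IMPLIES (p1 XOR p6)) = false IMPLIES true = true
p2 OR p6 = false OR false = false
p2 IFF p1 = false IFF true = false
(p2 OR p6) XOR (p2 IFF p1) = false XOR false = false
p2 IFF ((p2 OR p6) XOR (p2 IFF p1)) = false IFF false = true
p6 XOR p1 = false XOR true = true
p2 AND (p6 XOR p1) = false AND true = false
p6 IMPLIES p1 = false IMPLIES true = true
(p2 AND (p6 XOR p1)) OR (p6 IMPLIES p1) = false OR true = true
(p2 IFF ((p2 OR p6) XOR (p2 IFF p1))) AND ((p2 AND (p6 XOR p1)) OR (p6 IMPLIES p1)) = true AND true = true
((p6 AND p2) IMPLIES (p6 IMPLIES (p1 XOR p6))) IMPLIES ((p2 IFF ((p2 OR p6) XOR (p2 IFF p1))) AND ((p2 AND (p6 XOR p1)) OR (p6 IMPLIES p1))) = true IMPLIES true = true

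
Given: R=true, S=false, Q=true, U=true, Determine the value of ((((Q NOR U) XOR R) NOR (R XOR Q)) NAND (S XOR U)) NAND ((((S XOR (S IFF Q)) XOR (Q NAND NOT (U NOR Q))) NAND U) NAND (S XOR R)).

Q NOR U = true NOR true = false
(Q NOR U) XOR R = false XOR true = true
R XOR Q = true XOR true = false
((Q NOR U) XOR R) NOR (R XOR Q) = true NOR false = false
S XOR U = false XOR true = true
(((Q NOR U) XOR R) NOR (R XOR Q)) NAND (S XOR U) = false NAND true = true
S IFF Q = false IFF true = false
S XOR (S IFF Q) = false XOR false = false
U NOR Q = true NOR true = false
NOT (U NOR Q) = NOT false = true
Q NAND NOT (U NOR Q) = true NAND true = false
(S XOR (S IFF Q)) XOR (Q NAND NOT (U NOR Q)) = false XOR false = false
((S XOR (S IFF Q)) XOR (Q NAND NOT (U NOR Q))) NAND U = false NAND true = true
S XOR R = false XOR true = true
(((S XOR (S IFF Q)) XOR (Q NAND NOT (U NOR Q))) NAND U) NAND (S XOR R) = true NAND true = false
((((Q NOR U) XOR R) NOR (R XOR Q)) NAND (S XOR U)) NAND ((((S XOR (S IFF Q)) XOR (Q NAND NOT (U NOR Q))) NAND U) NAND (S XOR R)) = true NAND false = true

true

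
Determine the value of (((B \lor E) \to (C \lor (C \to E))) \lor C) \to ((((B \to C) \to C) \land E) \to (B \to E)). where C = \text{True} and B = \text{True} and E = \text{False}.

\text{True}

B \lor E = \text{True} \lor \text{False} = \text{True}
C \to E = \text{True} \to \text{False} = \text{False}
C \lor (C \to E) = \text{True} \lor \text{False} = \text{True}
(B \lor E) \to (C \lor (C \to E)) = \text{True} \to \text{True} = \text{True}
((B \lor E) \to (C \lor (C \to E))) \lor C = \text{True} \lor \text{True} = \text{True}
B \to C = \text{True} \to \text{True} = \text{True}
(B \to C) \to C = \text{True} \to \text{True} = \text{True}
((B \to C) \to C) \land E = \text{True} \land \text{False} = \text{False}
B \to E = \text{True} \to \text{False} = \text{False}
(((B \to C) \to C) \land E) \to (B \to E) = \text{False} \to \text{False} = \text{True}
(((B \lor E) \to (C \lor (C \to E))) \lor C) \to ((((B \to C) \to C) \land E) \to (B \to E)) = \text{True} \to \text{True} = \text{True}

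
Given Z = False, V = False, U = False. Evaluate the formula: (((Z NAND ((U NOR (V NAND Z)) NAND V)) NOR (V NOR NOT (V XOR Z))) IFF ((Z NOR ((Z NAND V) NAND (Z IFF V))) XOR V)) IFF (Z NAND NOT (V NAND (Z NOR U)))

V NAND Z = False NAND False = True
U NOR (V NAND Z) = False NOR True = False
(U NOR (V NAND Z)) NAND V = False NAND False = True
Z NAND ((U NOR (V NAND Z)) NAND V) = False NAND True = True
V XOR Z = False XOR False = False
NOT (V XOR Z) = NOT False = True
V NOR NOT (V XOR Z) = False NOR True = False
(Z NAND ((U NOR (V NAND Z)) NAND V)) NOR (V NOR NOT (V XOR Z)) = True NOR False = False
Z NAND V = False NAND False = True
Z IFF V = False IFF False = True
(Z NAND V) NAND (Z IFF V) = True NAND True = False
Z NOR ((Z NAND V) NAND (Z IFF V)) = False NOR False = True
(Z NOR ((Z NAND V) NAND (Z IFF V))) XOR V = True XOR False = True
((Z NAND ((U NOR (V NAND Z)) NAND V)) NOR (V NOR NOT (V XOR Z))) IFF ((Z NOR ((Z NAND V) NAND (Z IFF V))) XOR V) = False IFF True = False
Z NOR U = False NOR False = True
V NAND (Z NOR U) = False NAND True = True
NOT (V NAND (Z NOR U)) = NOT True = False
Z NAND NOT (V NAND (Z NOR U)) = False NAND False = True
(((Z NAND ((U NOR (V NAND Z)) NAND V)) NOR (V NOR NOT (V XOR Z))) IFF ((Z NOR ((Z NAND V) NAND (Z IFF V))) XOR V)) IFF (Z NAND NOT (V NAND (Z NOR U))) = False IFF True = False

False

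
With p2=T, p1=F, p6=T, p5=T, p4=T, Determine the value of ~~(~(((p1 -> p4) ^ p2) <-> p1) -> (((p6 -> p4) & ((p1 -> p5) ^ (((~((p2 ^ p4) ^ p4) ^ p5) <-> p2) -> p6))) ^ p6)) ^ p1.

p1 -> p4 = F -> T = T
(p1 -> p4) ^ p2 = T ^ T = F
((p1 -> p4) ^ p2) <-> p1 = F <-> F = T
~(((p1 -> p4) ^ p2) <-> p1) = ~T = F
p6 -> p4 = T -> T = T
p1 -> p5 = F -> T = T
p2 ^ p4 = T ^ T = F
(p2 ^ p4) ^ p4 = F ^ T = T
~((p2 ^ p4) ^ p4) = ~T = F
~((p2 ^ p4) ^ p4) ^ p5 = F ^ T = T
(~((p2 ^ p4) ^ p4) ^ p5) <-> p2 = T <-> T = T
((~((p2 ^ p4) ^ p4) ^ p5) <-> p2) -> p6 = T -> T = T
(p1 -> p5) ^ (((~((p2 ^ p4) ^ p4) ^ p5) <-> p2) -> p6) = T ^ T = F
(p6 -> p4) & ((p1 -> p5) ^ (((~((p2 ^ p4) ^ p4) ^ p5) <-> p2) -> p6)) = T & F = F
((p6 -> p4) & ((p1 -> p5) ^ (((~((p2 ^ p4) ^ p4) ^ p5) <-> p2) -> p6))) ^ p6 = F ^ T = T
~(((p1 -> p4) ^ p2) <-> p1) -> (((p6 -> p4) & ((p1 -> p5) ^ (((~((p2 ^ p4) ^ p4) ^ p5) <-> p2) -> p6))) ^ p6) = F -> T = T
~(~(((p1 -> p4) ^ p2) <-> p1) -> (((p6 -> p4) & ((p1 -> p5) ^ (((~((p2 ^ p4) ^ p4) ^ p5) <-> p2) -> p6))) ^ p6)) = ~T = F
~~(~(((p1 -> p4) ^ p2) <-> p1) -> (((p6 -> p4) & ((p1 -> p5) ^ (((~((p2 ^ p4) ^ p4) ^ p5) <-> p2) -> p6))) ^ p6)) = ~F = T
~~(~(((p1 -> p4) ^ p2) <-> p1) -> (((p6 -> p4) & ((p1 -> p5) ^ (((~((p2 ^ p4) ^ p4) ^ p5) <-> p2) -> p6))) ^ p6)) ^ p1 = T ^ F = T

T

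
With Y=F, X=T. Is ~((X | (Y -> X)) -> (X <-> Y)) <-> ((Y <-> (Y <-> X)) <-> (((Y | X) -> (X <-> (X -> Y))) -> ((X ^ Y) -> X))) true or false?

Y -> X = F -> T = T
X | (Y -> X) = T | T = T
X <-> Y = T <-> F = F
(X | (Y -> X)) -> (X <-> Y) = T -> F = F
~((X | (Y -> X)) -> (X <-> Y)) = ~F = T
Y <-> X = F <-> T = F
Y <-> (Y <-> X) = F <-> F = T
Y | X = F | T = T
X -> Y = T -> F = F
X <-> (X -> Y) = T <-> F = F
(Y | X) -> (X <-> (X -> Y)) = T -> F = F
X ^ Y = T ^ F = T
(X ^ Y) -> X = T -> T = T
((Y | X) -> (X <-> (X -> Y))) -> ((X ^ Y) -> X) = F -> T = T
(Y <-> (Y <-> X)) <-> (((Y | X) -> (X <-> (X -> Y))) -> ((X ^ Y) -> X)) = T <-> T = T
~((X | (Y -> X)) -> (X <-> Y)) <-> ((Y <-> (Y <-> X)) <-> (((Y | X) -> (X <-> (X -> Y))) -> ((X ^ Y) -> X))) = T <-> T = T

T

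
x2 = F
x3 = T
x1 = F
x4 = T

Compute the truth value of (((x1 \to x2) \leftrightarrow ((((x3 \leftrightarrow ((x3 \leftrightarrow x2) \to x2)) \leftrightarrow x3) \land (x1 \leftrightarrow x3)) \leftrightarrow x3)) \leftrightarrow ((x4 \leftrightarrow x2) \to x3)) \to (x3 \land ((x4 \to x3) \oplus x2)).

T

x1 \to x2 = F \to F = T
x3 \leftrightarrow x2 = T \leftrightarrow F = F
(x3 \leftrightarrow x2) \to x2 = F \to F = T
x3 \leftrightarrow ((x3 \leftrightarrow x2) \to x2) = T \leftrightarrow T = T
(x3 \leftrightarrow ((x3 \leftrightarrow x2) \to x2)) \leftrightarrow x3 = T \leftrightarrow T = T
x1 \leftrightarrow x3 = F \leftrightarrow T = F
((x3 \leftrightarrow ((x3 \leftrightarrow x2) \to x2)) \leftrightarrow x3) \land (x1 \leftrightarrow x3) = T \land F = F
(((x3 \leftrightarrow ((x3 \leftrightarrow x2) \to x2)) \leftrightarrow x3) \land (x1 \leftrightarrow x3)) \leftrightarrow x3 = F \leftrightarrow T = F
(x1 \to x2) \leftrightarrow ((((x3 \leftrightarrow ((x3 \leftrightarrow x2) \to x2)) \leftrightarrow x3) \land (x1 \leftrightarrow x3)) \leftrightarrow x3) = T \leftrightarrow F = F
x4 \leftrightarrow x2 = T \leftrightarrow F = F
(x4 \leftrightarrow x2) \to x3 = F \to T = T
((x1 \to x2) \leftrightarrow ((((x3 \leftrightarrow ((x3 \leftrightarrow x2) \to x2)) \leftrightarrow x3) \land (x1 \leftrightarrow x3)) \leftrightarrow x3)) \leftrightarrow ((x4 \leftrightarrow x2) \to x3) = F \leftrightarrow T = F
x4 \to x3 = T \to T = T
(x4 \to x3) \oplus x2 = T \oplus F = T
x3 \land ((x4 \to x3) \oplus x2) = T \land T = T
(((x1 \to x2) \leftrightarrow ((((x3 \leftrightarrow ((x3 \leftrightarrow x2) \to x2)) \leftrightarrow x3) \land (x1 \leftrightarrow x3)) \leftrightarrow x3)) \leftrightarrow ((x4 \leftrightarrow x2) \to x3)) \to (x3 \land ((x4 \to x3) \oplus x2)) = F \to T = T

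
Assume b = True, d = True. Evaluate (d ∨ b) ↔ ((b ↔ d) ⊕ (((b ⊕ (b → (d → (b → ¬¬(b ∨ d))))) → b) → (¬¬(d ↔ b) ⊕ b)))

d ∨ b = True ∨ True = True
b ↔ d = True ↔ True = True
b ∨ d = True ∨ True = True
¬(b ∨ d) = ¬True = False
¬¬(b ∨ d) = ¬False = True
b → ¬¬(b ∨ d) = True → True = True
d → (b → ¬¬(b ∨ d)) = True → True = True
b → (d → (b → ¬¬(b ∨ d))) = True → True = True
b ⊕ (b → (d → (b → ¬¬(b ∨ d)))) = True ⊕ True = False
(b ⊕ (b → (d → (b → ¬¬(b ∨ d))))) → b = False → True = True
d ↔ b = True ↔ True = True
¬(d ↔ b) = ¬True = False
¬¬(d ↔ b) = ¬False = True
¬¬(d ↔ b) ⊕ b = True ⊕ True = False
((b ⊕ (b → (d → (b → ¬¬(b ∨ d))))) → b) → (¬¬(d ↔ b) ⊕ b) = True → False = False
(b ↔ d) ⊕ (((b ⊕ (b → (d → (b → ¬¬(b ∨ d))))) → b) → (¬¬(d ↔ b) ⊕ b)) = True ⊕ False = True
(d ∨ b) ↔ ((b ↔ d) ⊕ (((b ⊕ (b → (d → (b → ¬¬(b ∨ d))))) → b) → (¬¬(d ↔ b) ⊕ b))) = True ↔ True = True

True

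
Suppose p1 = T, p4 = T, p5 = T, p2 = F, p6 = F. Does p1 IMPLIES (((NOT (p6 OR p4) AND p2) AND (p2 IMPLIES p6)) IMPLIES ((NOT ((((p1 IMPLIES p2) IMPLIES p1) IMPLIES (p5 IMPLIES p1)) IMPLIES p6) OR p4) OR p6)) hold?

Substituting p1=T, p4=T, p5=T, p2=F, p6=F:
p6 OR p4 = F OR T = T
NOT (p6 OR p4) = NOT T = F
NOT (p6 OR p4) AND p2 = F AND F = F
p2 IMPLIES p6 = F IMPLIES F = T
(NOT (p6 OR p4) AND p2) AND (p2 IMPLIES p6) = F AND T = F
p1 IMPLIES p2 = T IMPLIES F = F
(p1 IMPLIES p2) IMPLIES p1 = F IMPLIES T = T
p5 IMPLIES p1 = T IMPLIES T = T
((p1 IMPLIES p2) IMPLIES p1) IMPLIES (p5 IMPLIES p1) = T IMPLIES T = T
(((p1 IMPLIES p2) IMPLIES p1) IMPLIES (p5 IMPLIES p1)) IMPLIES p6 = T IMPLIES F = F
NOT ((((p1 IMPLIES p2) IMPLIES p1) IMPLIES (p5 IMPLIES p1)) IMPLIES p6) = NOT F = T
NOT ((((p1 IMPLIES p2) IMPLIES p1) IMPLIES (p5 IMPLIES p1)) IMPLIES p6) OR p4 = T OR T = T
(NOT ((((p1 IMPLIES p2) IMPLIES p1) IMPLIES (p5 IMPLIES p1)) IMPLIES p6) OR p4) OR p6 = T OR F = T
((NOT (p6 OR p4) AND p2) AND (p2 IMPLIES p6)) IMPLIES ((NOT ((((p1 IMPLIES p2) IMPLIES p1) IMPLIES (p5 IMPLIES p1)) IMPLIES p6) OR p4) OR p6) = F IMPLIES T = T
p1 IMPLIES (((NOT (p6 OR p4) AND p2) AND (p2 IMPLIES p6)) IMPLIES ((NOT ((((p1 IMPLIES p2) IMPLIES p1) IMPLIES (p5 IMPLIES p1)) IMPLIES p6) OR p4) OR p6)) = T IMPLIES T = T

T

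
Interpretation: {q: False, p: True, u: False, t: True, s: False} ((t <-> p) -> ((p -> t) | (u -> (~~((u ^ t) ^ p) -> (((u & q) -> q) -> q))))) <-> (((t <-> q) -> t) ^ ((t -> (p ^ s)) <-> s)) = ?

True

Substituting q=False, p=True, u=False, t=True, s=False:
t <-> p = True <-> True = True
p -> t = True -> True = True
u ^ t = False ^ True = True
(u ^ t) ^ p = True ^ True = False
~((u ^ t) ^ p) = ~False = True
~~((u ^ t) ^ p) = ~True = False
u & q = False & False = False
(u & q) -> q = False -> False = True
((u & q) -> q) -> q = True -> False = False
~~((u ^ t) ^ p) -> (((u & q) -> q) -> q) = False -> False = True
u -> (~~((u ^ t) ^ p) -> (((u & q) -> q) -> q)) = False -> True = True
(p -> t) | (u -> (~~((u ^ t) ^ p) -> (((u & q) -> q) -> q))) = True | True = True
(t <-> p) -> ((p -> t) | (u -> (~~((u ^ t) ^ p) -> (((u & q) -> q) -> q)))) = True -> True = True
t <-> q = True <-> False = False
(t <-> q) -> t = False -> True = True
p ^ s = True ^ False = True
t -> (p ^ s) = True -> True = True
(t -> (p ^ s)) <-> s = True <-> False = False
((t <-> q) -> t) ^ ((t -> (p ^ s)) <-> s) = True ^ False = True
((t <-> p) -> ((p -> t) | (u -> (~~((u ^ t) ^ p) -> (((u & q) -> q) -> q))))) <-> (((t <-> q) -> t) ^ ((t -> (p ^ s)) <-> s)) = True <-> True = True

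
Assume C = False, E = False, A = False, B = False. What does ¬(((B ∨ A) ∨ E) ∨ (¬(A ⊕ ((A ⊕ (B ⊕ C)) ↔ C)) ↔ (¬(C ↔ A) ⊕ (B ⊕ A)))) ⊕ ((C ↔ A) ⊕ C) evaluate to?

B ∨ A = False ∨ False = False
(B ∨ A) ∨ E = False ∨ False = False
B ⊕ C = False ⊕ False = False
A ⊕ (B ⊕ C) = False ⊕ False = False
(A ⊕ (B ⊕ C)) ↔ C = False ↔ False = True
A ⊕ ((A ⊕ (B ⊕ C)) ↔ C) = False ⊕ True = True
¬(A ⊕ ((A ⊕ (B ⊕ C)) ↔ C)) = ¬True = False
C ↔ A = False ↔ False = True
¬(C ↔ A) = ¬True = False
B ⊕ A = False ⊕ False = False
¬(C ↔ A) ⊕ (B ⊕ A) = False ⊕ False = False
¬(A ⊕ ((A ⊕ (B ⊕ C)) ↔ C)) ↔ (¬(C ↔ A) ⊕ (B ⊕ A)) = False ↔ False = True
((B ∨ A) ∨ E) ∨ (¬(A ⊕ ((A ⊕ (B ⊕ C)) ↔ C)) ↔ (¬(C ↔ A) ⊕ (B ⊕ A))) = False ∨ True = True
¬(((B ∨ A) ∨ E) ∨ (¬(A ⊕ ((A ⊕ (B ⊕ C)) ↔ C)) ↔ (¬(C ↔ A) ⊕ (B ⊕ A)))) = ¬True = False
C ↔ A = False ↔ False = True
(C ↔ A) ⊕ C = True ⊕ False = True
¬(((B ∨ A) ∨ E) ∨ (¬(A ⊕ ((A ⊕ (B ⊕ C)) ↔ C)) ↔ (¬(C ↔ A) ⊕ (B ⊕ A)))) ⊕ ((C ↔ A) ⊕ C) = False ⊕ True = True

True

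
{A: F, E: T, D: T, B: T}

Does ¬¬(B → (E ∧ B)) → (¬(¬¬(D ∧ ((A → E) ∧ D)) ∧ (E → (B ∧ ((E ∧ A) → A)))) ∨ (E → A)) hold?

E ∧ B = T ∧ T = T
B → (E ∧ B) = T → T = T
¬(B → (E ∧ B)) = ¬T = F
¬¬(B → (E ∧ B)) = ¬F = T
A → E = F → T = T
(A → E) ∧ D = T ∧ T = T
D ∧ ((A → E) ∧ D) = T ∧ T = T
¬(D ∧ ((A → E) ∧ D)) = ¬T = F
¬¬(D ∧ ((A → E) ∧ D)) = ¬F = T
E ∧ A = T ∧ F = F
(E ∧ A) → A = F → F = T
B ∧ ((E ∧ A) → A) = T ∧ T = T
E → (B ∧ ((E ∧ A) → A)) = T → T = T
¬¬(D ∧ ((A → E) ∧ D)) ∧ (E → (B ∧ ((E ∧ A) → A))) = T ∧ T = T
¬(¬¬(D ∧ ((A → E) ∧ D)) ∧ (E → (B ∧ ((E ∧ A) → A)))) = ¬T = F
E → A = T → F = F
¬(¬¬(D ∧ ((A → E) ∧ D)) ∧ (E → (B ∧ ((E ∧ A) → A)))) ∨ (E → A) = F ∨ F = F
¬¬(B → (E ∧ B)) → (¬(¬¬(D ∧ ((A → E) ∧ D)) ∧ (E → (B ∧ ((E ∧ A) → A)))) ∨ (E → A)) = T → F = F

F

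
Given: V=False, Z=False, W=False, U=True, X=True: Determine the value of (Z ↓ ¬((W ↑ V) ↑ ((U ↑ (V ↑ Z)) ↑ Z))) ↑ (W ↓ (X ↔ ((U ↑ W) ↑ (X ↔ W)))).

True

W ↑ V = False ↑ False = True
V ↑ Z = False ↑ False = True
U ↑ (V ↑ Z) = True ↑ True = False
(U ↑ (V ↑ Z)) ↑ Z = False ↑ False = True
(W ↑ V) ↑ ((U ↑ (V ↑ Z)) ↑ Z) = True ↑ True = False
¬((W ↑ V) ↑ ((U ↑ (V ↑ Z)) ↑ Z)) = ¬False = True
Z ↓ ¬((W ↑ V) ↑ ((U ↑ (V ↑ Z)) ↑ Z)) = False ↓ True = False
U ↑ W = True ↑ False = True
X ↔ W = True ↔ False = False
(U ↑ W) ↑ (X ↔ W) = True ↑ False = True
X ↔ ((U ↑ W) ↑ (X ↔ W)) = True ↔ True = True
W ↓ (X ↔ ((U ↑ W) ↑ (X ↔ W))) = False ↓ True = False
(Z ↓ ¬((W ↑ V) ↑ ((U ↑ (V ↑ Z)) ↑ Z))) ↑ (W ↓ (X ↔ ((U ↑ W) ↑ (X ↔ W)))) = False ↑ False = True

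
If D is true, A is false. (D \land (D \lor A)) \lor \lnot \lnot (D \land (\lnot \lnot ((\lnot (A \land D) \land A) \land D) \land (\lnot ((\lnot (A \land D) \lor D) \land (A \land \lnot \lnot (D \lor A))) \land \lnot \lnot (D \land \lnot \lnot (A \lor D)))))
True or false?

D \lor A = \text{True} \lor \text{False} = \text{True}
D \land (D \lor A) = \text{True} \land \text{True} = \text{True}
A \land D = \text{False} \land \text{True} = \text{False}
\lnot (A \land D) = \lnot \text{False} = \text{True}
\lnot (A \land D) \land A = \text{True} \land \text{False} = \text{False}
(\lnot (A \land D) \land A) \land D = \text{False} \land \text{True} = \text{False}
\lnot ((\lnot (A \land D) \land A) \land D) = \lnot \text{False} = \text{True}
\lnot \lnot ((\lnot (A \land D) \land A) \land D) = \lnot \text{True} = \text{False}
A \land D = \text{False} \land \text{True} = \text{False}
\lnot (A \land D) = \lnot \text{False} = \text{True}
\lnot (A \land D) \lor D = \text{True} \lor \text{True} = \text{True}
D \lor A = \text{True} \lor \text{False} = \text{True}
\lnot (D \lor A) = \lnot \text{True} = \text{False}
\lnot \lnot (D \lor A) = \lnot \text{False} = \text{True}
A \land \lnot \lnot (D \lor A) = \text{False} \land \text{True} = \text{False}
(\lnot (A \land D) \lor D) \land (A \land \lnot \lnot (D \lor A)) = \text{True} \land \text{False} = \text{False}
\lnot ((\lnot (A \land D) \lor D) \land (A \land \lnot \lnot (D \lor A))) = \lnot \text{False} = \text{True}
A \lor D = \text{False} \lor \text{True} = \text{True}
\lnot (A \lor D) = \lnot \text{True} = \text{False}
\lnot \lnot (A \lor D) = \lnot \text{False} = \text{True}
D \land \lnot \lnot (A \lor D) = \text{True} \land \text{True} = \text{True}
\lnot (D \land \lnot \lnot (A \lor D)) = \lnot \text{True} = \text{False}
\lnot \lnot (D \land \lnot \lnot (A \lor D)) = \lnot \text{False} = \text{True}
\lnot ((\lnot (A \land D) \lor D) \land (A \land \lnot \lnot (D \lor A))) \land \lnot \lnot (D \land \lnot \lnot (A \lor D)) = \text{True} \land \text{True} = \text{True}
\lnot \lnot ((\lnot (A \land D) \land A) \land D) \land (\lnot ((\lnot (A \land D) \lor D) \land (A \land \lnot \lnot (D \lor A))) \land \lnot \lnot (D \land \lnot \lnot (A \lor D))) = \text{False} \land \text{True} = \text{False}
D \land (\lnot \lnot ((\lnot (A \land D) \land A) \land D) \land (\lnot ((\lnot (A \land D) \lor D) \land (A \land \lnot \lnot (D \lor A))) \land \lnot \lnot (D \land \lnot \lnot (A \lor D)))) = \text{True} \land \text{False} = \text{False}
\lnot (D \land (\lnot \lnot ((\lnot (A \land D) \land A) \land D) \land (\lnot ((\lnot (A \land D) \lor D) \land (A \land \lnot \lnot (D \lor A))) \land \lnot \lnot (D \land \lnot \lnot (A \lor D))))) = \lnot \text{False} = \text{True}
\lnot \lnot (D \land (\lnot \lnot ((\lnot (A \land D) \land A) \land D) \land (\lnot ((\lnot (A \land D) \lor D) \land (A \land \lnot \lnot (D \lor A))) \land \lnot \lnot (D \land \lnot \lnot (A \lor D))))) = \lnot \text{True} = \text{False}
(D \land (D \lor A)) \lor \lnot \lnot (D \land (\lnot \lnot ((\lnot (A \land D) \land A) \land D) \land (\lnot ((\lnot (A \land D) \lor D) \land (A \land \lnot \lnot (D \lor A))) \land \lnot \lnot (D \land \lnot \lnot (A \lor D))))) = \text{True} \lor \text{False} = \text{True}

\text{True}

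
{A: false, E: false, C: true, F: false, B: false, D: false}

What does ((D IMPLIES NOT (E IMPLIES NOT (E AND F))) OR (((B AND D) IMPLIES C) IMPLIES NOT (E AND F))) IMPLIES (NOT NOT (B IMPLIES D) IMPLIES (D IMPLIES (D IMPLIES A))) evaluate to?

true

E AND F = false AND false = false
NOT (E AND F) = NOT false = true
E IMPLIES NOT (E AND F) = false IMPLIES true = true
NOT (E IMPLIES NOT (E AND F)) = NOT true = false
D IMPLIES NOT (E IMPLIES NOT (E AND F)) = false IMPLIES false = true
B AND D = false AND false = false
(B AND D) IMPLIES C = false IMPLIES true = true
E AND F = false AND false = false
NOT (E AND F) = NOT false = true
((B AND D) IMPLIES C) IMPLIES NOT (E AND F) = true IMPLIES true = true
(D IMPLIES NOT (E IMPLIES NOT (E AND F))) OR (((B AND D) IMPLIES C) IMPLIES NOT (E AND F)) = true OR true = true
B IMPLIES D = false IMPLIES false = true
NOT (B IMPLIES D) = NOT true = false
NOT NOT (B IMPLIES D) = NOT false = true
D IMPLIES A = false IMPLIES false = true
D IMPLIES (D IMPLIES A) = false IMPLIES true = true
NOT NOT (B IMPLIES D) IMPLIES (D IMPLIES (D IMPLIES A)) = true IMPLIES true = true
((D IMPLIES NOT (E IMPLIES NOT (E AND F))) OR (((B AND D) IMPLIES C) IMPLIES NOT (E AND F))) IMPLIES (NOT NOT (B IMPLIES D) IMPLIES (D IMPLIES (D IMPLIES A))) = true IMPLIES true = true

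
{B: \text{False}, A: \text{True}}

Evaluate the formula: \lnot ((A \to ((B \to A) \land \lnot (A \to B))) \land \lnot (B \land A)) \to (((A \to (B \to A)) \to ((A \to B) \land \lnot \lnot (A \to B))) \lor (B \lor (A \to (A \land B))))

\text{True}

B \to A = \text{False} \to \text{True} = \text{True}
A \to B = \text{True} \to \text{False} = \text{False}
\lnot (A \to B) = \lnot \text{False} = \text{True}
(B \to A) \land \lnot (A \to B) = \text{True} \land \text{True} = \text{True}
A \to ((B \to A) \land \lnot (A \to B)) = \text{True} \to \text{True} = \text{True}
B \land A = \text{False} \land \text{True} = \text{False}
\lnot (B \land A) = \lnot \text{False} = \text{True}
(A \to ((B \to A) \land \lnot (A \to B))) \land \lnot (B \land A) = \text{True} \land \text{True} = \text{True}
\lnot ((A \to ((B \to A) \land \lnot (A \to B))) \land \lnot (B \land A)) = \lnot \text{True} = \text{False}
B \to A = \text{False} \to \text{True} = \text{True}
A \to (B \to A) = \text{True} \to \text{True} = \text{True}
A \to B = \text{True} \to \text{False} = \text{False}
A \to B = \text{True} \to \text{False} = \text{False}
\lnot (A \to B) = \lnot \text{False} = \text{True}
\lnot \lnot (A \to B) = \lnot \text{True} = \text{False}
(A \to B) \land \lnot \lnot (A \to B) = \text{False} \land \text{False} = \text{False}
(A \to (B \to A)) \to ((A \to B) \land \lnot \lnot (A \to B)) = \text{True} \to \text{False} = \text{False}
A \land B = \text{True} \land \text{False} = \text{False}
A \to (A \land B) = \text{True} \to \text{False} = \text{False}
B \lor (A \to (A \land B)) = \text{False} \lor \text{False} = \text{False}
((A \to (B \to A)) \to ((A \to B) \land \lnot \lnot (A \to B))) \lor (B \lor (A \to (A \land B))) = \text{False} \lor \text{False} = \text{False}
\lnot ((A \to ((B \to A) \land \lnot (A \to B))) \land \lnot (B \land A)) \to (((A \to (B \to A)) \to ((A \to B) \land \lnot \lnot (A \to B))) \lor (B \lor (A \to (A \land B)))) = \text{False} \to \text{False} = \text{True}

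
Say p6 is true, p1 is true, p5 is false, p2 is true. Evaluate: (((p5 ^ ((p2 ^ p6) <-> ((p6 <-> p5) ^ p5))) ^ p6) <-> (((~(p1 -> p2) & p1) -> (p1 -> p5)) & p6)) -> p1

T

Substituting p6=T, p1=T, p5=F, p2=T:
p2 ^ p6 = T ^ T = F
p6 <-> p5 = T <-> F = F
(p6 <-> p5) ^ p5 = F ^ F = F
(p2 ^ p6) <-> ((p6 <-> p5) ^ p5) = F <-> F = T
p5 ^ ((p2 ^ p6) <-> ((p6 <-> p5) ^ p5)) = F ^ T = T
(p5 ^ ((p2 ^ p6) <-> ((p6 <-> p5) ^ p5))) ^ p6 = T ^ T = F
p1 -> p2 = T -> T = T
~(p1 -> p2) = ~T = F
~(p1 -> p2) & p1 = F & T = F
p1 -> p5 = T -> F = F
(~(p1 -> p2) & p1) -> (p1 -> p5) = F -> F = T
((~(p1 -> p2) & p1) -> (p1 -> p5)) & p6 = T & T = T
((p5 ^ ((p2 ^ p6) <-> ((p6 <-> p5) ^ p5))) ^ p6) <-> (((~(p1 -> p2) & p1) -> (p1 -> p5)) & p6) = F <-> T = F
(((p5 ^ ((p2 ^ p6) <-> ((p6 <-> p5) ^ p5))) ^ p6) <-> (((~(p1 -> p2) & p1) -> (p1 -> p5)) & p6)) -> p1 = F -> T = T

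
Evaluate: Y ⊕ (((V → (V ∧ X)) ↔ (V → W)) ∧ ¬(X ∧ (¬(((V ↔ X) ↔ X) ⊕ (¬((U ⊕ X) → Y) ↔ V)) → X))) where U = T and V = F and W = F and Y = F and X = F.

T

V ∧ X = F ∧ F = F
V → (V ∧ X) = F → F = T
V → W = F → F = T
(V → (V ∧ X)) ↔ (V → W) = T ↔ T = T
V ↔ X = F ↔ F = T
(V ↔ X) ↔ X = T ↔ F = F
U ⊕ X = T ⊕ F = T
(U ⊕ X) → Y = T → F = F
¬((U ⊕ X) → Y) = ¬F = T
¬((U ⊕ X) → Y) ↔ V = T ↔ F = F
((V ↔ X) ↔ X) ⊕ (¬((U ⊕ X) → Y) ↔ V) = F ⊕ F = F
¬(((V ↔ X) ↔ X) ⊕ (¬((U ⊕ X) → Y) ↔ V)) = ¬F = T
¬(((V ↔ X) ↔ X) ⊕ (¬((U ⊕ X) → Y) ↔ V)) → X = T → F = F
X ∧ (¬(((V ↔ X) ↔ X) ⊕ (¬((U ⊕ X) → Y) ↔ V)) → X) = F ∧ F = F
¬(X ∧ (¬(((V ↔ X) ↔ X) ⊕ (¬((U ⊕ X) → Y) ↔ V)) → X)) = ¬F = T
((V → (V ∧ X)) ↔ (V → W)) ∧ ¬(X ∧ (¬(((V ↔ X) ↔ X) ⊕ (¬((U ⊕ X) → Y) ↔ V)) → X)) = T ∧ T = T
Y ⊕ (((V → (V ∧ X)) ↔ (V → W)) ∧ ¬(X ∧ (¬(((V ↔ X) ↔ X) ⊕ (¬((U ⊕ X) → Y) ↔ V)) → X))) = F ⊕ T = T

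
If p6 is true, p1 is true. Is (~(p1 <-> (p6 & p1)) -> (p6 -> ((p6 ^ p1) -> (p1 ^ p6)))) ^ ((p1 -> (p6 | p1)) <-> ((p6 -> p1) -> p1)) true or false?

p6 & p1 = True & True = True
p1 <-> (p6 & p1) = True <-> True = True
~(p1 <-> (p6 & p1)) = ~True = False
p6 ^ p1 = True ^ True = False
p1 ^ p6 = True ^ True = False
(p6 ^ p1) -> (p1 ^ p6) = False -> False = True
p6 -> ((p6 ^ p1) -> (p1 ^ p6)) = True -> True = True
~(p1 <-> (p6 & p1)) -> (p6 -> ((p6 ^ p1) -> (p1 ^ p6))) = False -> True = True
p6 | p1 = True | True = True
p1 -> (p6 | p1) = True -> True = True
p6 -> p1 = True -> True = True
(p6 -> p1) -> p1 = True -> True = True
(p1 -> (p6 | p1)) <-> ((p6 -> p1) -> p1) = True <-> True = True
(~(p1 <-> (p6 & p1)) -> (p6 -> ((p6 ^ p1) -> (p1 ^ p6)))) ^ ((p1 -> (p6 | p1)) <-> ((p6 -> p1) -> p1)) = True ^ True = False

False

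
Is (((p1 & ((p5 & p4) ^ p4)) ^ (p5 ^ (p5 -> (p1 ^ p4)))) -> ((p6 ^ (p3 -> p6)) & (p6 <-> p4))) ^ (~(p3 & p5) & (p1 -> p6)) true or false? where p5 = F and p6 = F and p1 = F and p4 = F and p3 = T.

T

Substituting p5=F, p6=F, p1=F, p4=F, p3=T:
p5 & p4 = F & F = F
(p5 & p4) ^ p4 = F ^ F = F
p1 & ((p5 & p4) ^ p4) = F & F = F
p1 ^ p4 = F ^ F = F
p5 -> (p1 ^ p4) = F -> F = T
p5 ^ (p5 -> (p1 ^ p4)) = F ^ T = T
(p1 & ((p5 & p4) ^ p4)) ^ (p5 ^ (p5 -> (p1 ^ p4))) = F ^ T = T
p3 -> p6 = T -> F = F
p6 ^ (p3 -> p6) = F ^ F = F
p6 <-> p4 = F <-> F = T
(p6 ^ (p3 -> p6)) & (p6 <-> p4) = F & T = F
((p1 & ((p5 & p4) ^ p4)) ^ (p5 ^ (p5 -> (p1 ^ p4)))) -> ((p6 ^ (p3 -> p6)) & (p6 <-> p4)) = T -> F = F
p3 & p5 = T & F = F
~(p3 & p5) = ~F = T
p1 -> p6 = F -> F = T
~(p3 & p5) & (p1 -> p6) = T & T = T
(((p1 & ((p5 & p4) ^ p4)) ^ (p5 ^ (p5 -> (p1 ^ p4)))) -> ((p6 ^ (p3 -> p6)) & (p6 <-> p4))) ^ (~(p3 & p5) & (p1 -> p6)) = F ^ T = T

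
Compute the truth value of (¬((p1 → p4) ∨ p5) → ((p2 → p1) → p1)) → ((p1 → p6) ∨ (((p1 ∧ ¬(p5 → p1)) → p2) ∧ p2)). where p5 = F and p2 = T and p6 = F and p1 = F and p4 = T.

p1 → p4 = F → T = T
(p1 → p4) ∨ p5 = T ∨ F = T
¬((p1 → p4) ∨ p5) = ¬T = F
p2 → p1 = T → F = F
(p2 → p1) → p1 = F → F = T
¬((p1 → p4) ∨ p5) → ((p2 → p1) → p1) = F → T = T
p1 → p6 = F → F = T
p5 → p1 = F → F = T
¬(p5 → p1) = ¬T = F
p1 ∧ ¬(p5 → p1) = F ∧ F = F
(p1 ∧ ¬(p5 → p1)) → p2 = F → T = T
((p1 ∧ ¬(p5 → p1)) → p2) ∧ p2 = T ∧ T = T
(p1 → p6) ∨ (((p1 ∧ ¬(p5 → p1)) → p2) ∧ p2) = T ∨ T = T
(¬((p1 → p4) ∨ p5) → ((p2 → p1) → p1)) → ((p1 → p6) ∨ (((p1 ∧ ¬(p5 → p1)) → p2) ∧ p2)) = T → T = T

T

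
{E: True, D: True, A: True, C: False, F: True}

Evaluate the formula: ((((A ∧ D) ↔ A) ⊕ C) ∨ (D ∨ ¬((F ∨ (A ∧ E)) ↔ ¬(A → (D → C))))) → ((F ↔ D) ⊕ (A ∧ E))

A ∧ D = True ∧ True = True
(A ∧ D) ↔ A = True ↔ True = True
((A ∧ D) ↔ A) ⊕ C = True ⊕ False = True
A ∧ E = True ∧ True = True
F ∨ (A ∧ E) = True ∨ True = True
D → C = True → False = False
A → (D → C) = True → False = False
¬(A → (D → C)) = ¬False = True
(F ∨ (A ∧ E)) ↔ ¬(A → (D → C)) = True ↔ True = True
¬((F ∨ (A ∧ E)) ↔ ¬(A → (D → C))) = ¬True = False
D ∨ ¬((F ∨ (A ∧ E)) ↔ ¬(A → (D → C))) = True ∨ False = True
(((A ∧ D) ↔ A) ⊕ C) ∨ (D ∨ ¬((F ∨ (A ∧ E)) ↔ ¬(A → (D → C)))) = True ∨ True = True
F ↔ D = True ↔ True = True
A ∧ E = True ∧ True = True
(F ↔ D) ⊕ (A ∧ E) = True ⊕ True = False
((((A ∧ D) ↔ A) ⊕ C) ∨ (D ∨ ¬((F ∨ (A ∧ E)) ↔ ¬(A → (D → C))))) → ((F ↔ D) ⊕ (A ∧ E)) = True → False = False

False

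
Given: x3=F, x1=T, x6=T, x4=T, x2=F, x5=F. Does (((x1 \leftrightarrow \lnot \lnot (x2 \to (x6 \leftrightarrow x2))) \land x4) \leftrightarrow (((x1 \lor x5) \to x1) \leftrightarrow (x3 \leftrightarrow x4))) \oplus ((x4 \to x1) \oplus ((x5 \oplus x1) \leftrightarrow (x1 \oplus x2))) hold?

x6 \leftrightarrow x2 = T \leftrightarrow F = F
x2 \to (x6 \leftrightarrow x2) = F \to F = T
\lnot (x2 \to (x6 \leftrightarrow x2)) = \lnot T = F
\lnot \lnot (x2 \to (x6 \leftrightarrow x2)) = \lnot F = T
x1 \leftrightarrow \lnot \lnot (x2 \to (x6 \leftrightarrow x2)) = T \leftrightarrow T = T
(x1 \leftrightarrow \lnot \lnot (x2 \to (x6 \leftrightarrow x2))) \land x4 = T \land T = T
x1 \lor x5 = T \lor F = T
(x1 \lor x5) \to x1 = T \to T = T
x3 \leftrightarrow x4 = F \leftrightarrow T = F
((x1 \lor x5) \to x1) \leftrightarrow (x3 \leftrightarrow x4) = T \leftrightarrow F = F
((x1 \leftrightarrow \lnot \lnot (x2 \to (x6 \leftrightarrow x2))) \land x4) \leftrightarrow (((x1 \lor x5) \to x1) \leftrightarrow (x3 \leftrightarrow x4)) = T \leftrightarrow F = F
x4 \to x1 = T \to T = T
x5 \oplus x1 = F \oplus T = T
x1 \oplus x2 = T \oplus F = T
(x5 \oplus x1) \leftrightarrow (x1 \oplus x2) = T \leftrightarrow T = T
(x4 \to x1) \oplus ((x5 \oplus x1) \leftrightarrow (x1 \oplus x2)) = T \oplus T = F
(((x1 \leftrightarrow \lnot \lnot (x2 \to (x6 \leftrightarrow x2))) \land x4) \leftrightarrow (((x1 \lor x5) \to x1) \leftrightarrow (x3 \leftrightarrow x4))) \oplus ((x4 \to x1) \oplus ((x5 \oplus x1) \leftrightarrow (x1 \oplus x2))) = F \oplus F = F

F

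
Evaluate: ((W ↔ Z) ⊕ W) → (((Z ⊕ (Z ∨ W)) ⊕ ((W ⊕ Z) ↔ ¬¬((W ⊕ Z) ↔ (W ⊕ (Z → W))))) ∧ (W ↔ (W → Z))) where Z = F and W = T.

F

W ↔ Z = T ↔ F = F
(W ↔ Z) ⊕ W = F ⊕ T = T
Z ∨ W = F ∨ T = T
Z ⊕ (Z ∨ W) = F ⊕ T = T
W ⊕ Z = T ⊕ F = T
W ⊕ Z = T ⊕ F = T
Z → W = F → T = T
W ⊕ (Z → W) = T ⊕ T = F
(W ⊕ Z) ↔ (W ⊕ (Z → W)) = T ↔ F = F
¬((W ⊕ Z) ↔ (W ⊕ (Z → W))) = ¬F = T
¬¬((W ⊕ Z) ↔ (W ⊕ (Z → W))) = ¬T = F
(W ⊕ Z) ↔ ¬¬((W ⊕ Z) ↔ (W ⊕ (Z → W))) = T ↔ F = F
(Z ⊕ (Z ∨ W)) ⊕ ((W ⊕ Z) ↔ ¬¬((W ⊕ Z) ↔ (W ⊕ (Z → W)))) = T ⊕ F = T
W → Z = T → F = F
W ↔ (W → Z) = T ↔ F = F
((Z ⊕ (Z ∨ W)) ⊕ ((W ⊕ Z) ↔ ¬¬((W ⊕ Z) ↔ (W ⊕ (Z → W))))) ∧ (W ↔ (W → Z)) = T ∧ F = F
((W ↔ Z) ⊕ W) → (((Z ⊕ (Z ∨ W)) ⊕ ((W ⊕ Z) ↔ ¬¬((W ⊕ Z) ↔ (W ⊕ (Z → W))))) ∧ (W ↔ (W → Z))) = T → F = F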